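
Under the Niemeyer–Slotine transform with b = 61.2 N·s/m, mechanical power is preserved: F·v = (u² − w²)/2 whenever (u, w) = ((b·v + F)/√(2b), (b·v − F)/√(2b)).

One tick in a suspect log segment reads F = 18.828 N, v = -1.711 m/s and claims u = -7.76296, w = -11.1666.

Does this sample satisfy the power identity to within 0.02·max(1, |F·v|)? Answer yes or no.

F·v = 18.828×(-1.711) = -32.21471 W.
(u² − w²)/2 = (60.26355 − 124.69296)/2 = -32.21470 W.
|Δ| = 0.00000;  2% of max(1, |F·v|) = 0.64429.

yes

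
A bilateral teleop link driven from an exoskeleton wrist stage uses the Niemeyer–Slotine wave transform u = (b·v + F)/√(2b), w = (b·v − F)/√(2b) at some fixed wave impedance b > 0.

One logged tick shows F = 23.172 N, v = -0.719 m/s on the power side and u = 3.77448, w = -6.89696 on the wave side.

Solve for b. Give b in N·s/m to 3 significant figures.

b = 9.43 N·s/m

u + w = -3.1225;  u + w = √(2b)·v, so √(2b) = -3.1225/(-0.719) = 4.3428.
b = (√(2b))²/2 = 18.8600/2 = 9.4300.
(Check via u − w = 2F/√(2b): u − w = 10.6714, 2F/√(2b) = 10.6714.)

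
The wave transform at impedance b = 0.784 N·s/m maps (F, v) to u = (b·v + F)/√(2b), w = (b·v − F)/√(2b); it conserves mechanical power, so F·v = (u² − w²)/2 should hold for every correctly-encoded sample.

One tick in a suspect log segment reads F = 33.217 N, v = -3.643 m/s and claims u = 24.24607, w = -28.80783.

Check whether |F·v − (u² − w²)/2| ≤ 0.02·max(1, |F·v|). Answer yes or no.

yes

F·v = 33.217×(-3.643) = -121.00953 W.
(u² − w²)/2 = (587.87191 − 829.89107)/2 = -121.00958 W.
|Δ| = 0.00005;  2% of max(1, |F·v|) = 2.42019.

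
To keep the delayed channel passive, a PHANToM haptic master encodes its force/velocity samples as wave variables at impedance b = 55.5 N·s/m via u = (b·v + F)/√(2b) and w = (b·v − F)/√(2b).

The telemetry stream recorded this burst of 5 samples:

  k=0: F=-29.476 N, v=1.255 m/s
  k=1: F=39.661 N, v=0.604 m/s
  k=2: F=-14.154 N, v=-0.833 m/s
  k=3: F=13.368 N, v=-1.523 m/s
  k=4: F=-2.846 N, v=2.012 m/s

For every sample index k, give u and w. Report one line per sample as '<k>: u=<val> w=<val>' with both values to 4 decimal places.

k=0: b·v=55.5×1.255=69.6525; √(2b)=10.5357; u=(69.6525+(-29.476))/10.5357=3.8134, w=(69.6525−(-29.476))/10.5357=9.4089
k=1: b·v=55.5×0.604=33.5220; √(2b)=10.5357; u=(33.5220+39.661)/10.5357=6.9462, w=(33.5220−39.661)/10.5357=-0.5827
k=2: b·v=55.5×(-0.833)=-46.2315; √(2b)=10.5357; u=(-46.2315+(-14.154))/10.5357=-5.7315, w=(-46.2315−(-14.154))/10.5357=-3.0447
k=3: b·v=55.5×(-1.523)=-84.5265; √(2b)=10.5357; u=(-84.5265+13.368)/10.5357=-6.7541, w=(-84.5265−13.368)/10.5357=-9.2917
k=4: b·v=55.5×2.012=111.6660; √(2b)=10.5357; u=(111.6660+(-2.846))/10.5357=10.3287, w=(111.6660−(-2.846))/10.5357=10.8690

0: u=3.8134 w=9.4089
1: u=6.9462 w=-0.5827
2: u=-5.7315 w=-3.0447
3: u=-6.7541 w=-9.2917
4: u=10.3287 w=10.8690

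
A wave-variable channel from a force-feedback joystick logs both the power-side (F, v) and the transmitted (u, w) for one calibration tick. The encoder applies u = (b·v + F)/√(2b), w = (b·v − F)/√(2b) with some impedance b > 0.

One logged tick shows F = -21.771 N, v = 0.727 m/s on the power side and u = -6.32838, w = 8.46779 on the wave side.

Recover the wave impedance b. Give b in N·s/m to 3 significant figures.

u + w = 2.13941;  u + w = √(2b)·v, so √(2b) = 2.13941/0.727 = 2.94279.
b = (√(2b))²/2 = 8.66003/2 = 4.33001.
(Check via u − w = 2F/√(2b): u − w = -14.79617, 2F/√(2b) = -14.79615.)

b = 4.33 N·s/m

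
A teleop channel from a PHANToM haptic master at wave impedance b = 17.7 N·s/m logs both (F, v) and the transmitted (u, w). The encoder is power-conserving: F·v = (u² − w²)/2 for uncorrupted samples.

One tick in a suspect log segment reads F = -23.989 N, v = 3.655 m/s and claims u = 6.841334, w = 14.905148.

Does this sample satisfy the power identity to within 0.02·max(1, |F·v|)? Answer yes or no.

yes

F·v = (-23.989)×3.655 = -87.679795 W.
(u² − w²)/2 = (46.803851 − 222.163437)/2 = -87.679793 W.
|Δ| = 0.000002;  2% of max(1, |F·v|) = 1.753596.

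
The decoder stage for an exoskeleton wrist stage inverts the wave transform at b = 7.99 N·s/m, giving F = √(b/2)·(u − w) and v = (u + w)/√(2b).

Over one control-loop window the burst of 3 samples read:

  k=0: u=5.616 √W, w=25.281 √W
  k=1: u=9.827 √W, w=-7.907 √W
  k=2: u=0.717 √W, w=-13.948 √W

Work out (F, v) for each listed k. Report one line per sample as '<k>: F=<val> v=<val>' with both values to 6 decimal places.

k=0: u−w=-19.665000, u+w=30.897000; √(b/2)=1.998750, √(2b)=3.997499; F=1.998750×(-19.665)=-39.305411, v=30.897000/3.997499=7.729082
k=1: u−w=17.734000, u+w=1.920000; √(b/2)=1.998750, √(2b)=3.997499; F=1.998750×17.734=35.445826, v=1.920000/3.997499=0.480300
k=2: u−w=14.665000, u+w=-13.231000; √(b/2)=1.998750, √(2b)=3.997499; F=1.998750×14.665=29.311663, v=-13.231000/3.997499=-3.309819

0: F=-39.305411 v=7.729082
1: F=35.445826 v=0.480300
2: F=29.311663 v=-3.309819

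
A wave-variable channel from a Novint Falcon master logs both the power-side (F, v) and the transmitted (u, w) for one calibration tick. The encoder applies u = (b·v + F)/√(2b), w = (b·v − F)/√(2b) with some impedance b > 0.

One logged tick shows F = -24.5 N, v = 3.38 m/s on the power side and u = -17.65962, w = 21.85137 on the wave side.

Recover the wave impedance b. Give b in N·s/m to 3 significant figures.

u + w = 4.1917;  u + w = √(2b)·v, so √(2b) = 4.1917/3.38 = 1.2402.
b = (√(2b))²/2 = 1.5380/2 = 0.7690.
(Check via u − w = 2F/√(2b): u − w = -39.5110, 2F/√(2b) = -39.5109.)

b = 0.769 N·s/m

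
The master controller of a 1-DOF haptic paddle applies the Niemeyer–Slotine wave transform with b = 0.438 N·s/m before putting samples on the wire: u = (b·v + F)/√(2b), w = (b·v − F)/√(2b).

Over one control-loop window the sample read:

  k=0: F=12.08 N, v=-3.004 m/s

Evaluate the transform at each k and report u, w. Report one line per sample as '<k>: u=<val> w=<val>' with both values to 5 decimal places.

0: u=11.50090 w=-14.31249

k=0: b·v=0.438×(-3.004)=-1.31575; √(2b)=0.93595; u=(-1.31575+12.08)/0.93595=11.50090, w=(-1.31575−12.08)/0.93595=-14.31249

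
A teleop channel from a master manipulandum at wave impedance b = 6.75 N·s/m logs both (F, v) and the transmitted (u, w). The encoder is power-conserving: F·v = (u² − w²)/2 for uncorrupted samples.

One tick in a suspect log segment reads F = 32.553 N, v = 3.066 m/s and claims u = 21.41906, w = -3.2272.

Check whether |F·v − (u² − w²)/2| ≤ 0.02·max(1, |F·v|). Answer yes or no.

F·v = 32.553×3.066 = 99.8075 W.
(u² − w²)/2 = (458.7761 − 10.4148)/2 = 224.1807 W.
|Δ| = 124.3732;  2% of max(1, |F·v|) = 1.9961.

no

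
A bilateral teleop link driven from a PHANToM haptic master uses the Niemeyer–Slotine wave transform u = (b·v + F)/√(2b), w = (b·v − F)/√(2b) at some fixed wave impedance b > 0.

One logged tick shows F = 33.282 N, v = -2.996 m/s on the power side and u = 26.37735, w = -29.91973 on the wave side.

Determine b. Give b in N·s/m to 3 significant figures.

u + w = -3.54238;  u + w = √(2b)·v, so √(2b) = -3.54238/(-2.996) = 1.18237.
b = (√(2b))²/2 = 1.39800/2 = 0.69900.
(Check via u − w = 2F/√(2b): u − w = 56.29708, 2F/√(2b) = 56.29711.)

b = 0.699 N·s/m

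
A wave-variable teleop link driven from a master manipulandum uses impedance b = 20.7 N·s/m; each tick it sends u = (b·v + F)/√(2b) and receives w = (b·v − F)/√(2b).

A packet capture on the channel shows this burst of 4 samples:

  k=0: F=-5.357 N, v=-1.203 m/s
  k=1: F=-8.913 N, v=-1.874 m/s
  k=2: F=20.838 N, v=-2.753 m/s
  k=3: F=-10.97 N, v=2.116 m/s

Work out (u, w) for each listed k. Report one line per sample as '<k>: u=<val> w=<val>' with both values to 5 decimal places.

k=0: b·v=20.7×(-1.203)=-24.90210; √(2b)=6.43428; u=(-24.90210+(-5.357))/6.43428=-4.70279, w=(-24.90210−(-5.357))/6.43428=-3.03765
k=1: b·v=20.7×(-1.874)=-38.79180; √(2b)=6.43428; u=(-38.79180+(-8.913))/6.43428=-7.41416, w=(-38.79180−(-8.913))/6.43428=-4.64369
k=2: b·v=20.7×(-2.753)=-56.98710; √(2b)=6.43428; u=(-56.98710+20.838)/6.43428=-5.61820, w=(-56.98710−20.838)/6.43428=-12.09538
k=3: b·v=20.7×2.116=43.80120; √(2b)=6.43428; u=(43.80120+(-10.97))/6.43428=5.10254, w=(43.80120−(-10.97))/6.43428=8.51240

0: u=-4.70279 w=-3.03765
1: u=-7.41416 w=-4.64369
2: u=-5.61820 w=-12.09538
3: u=5.10254 w=8.51240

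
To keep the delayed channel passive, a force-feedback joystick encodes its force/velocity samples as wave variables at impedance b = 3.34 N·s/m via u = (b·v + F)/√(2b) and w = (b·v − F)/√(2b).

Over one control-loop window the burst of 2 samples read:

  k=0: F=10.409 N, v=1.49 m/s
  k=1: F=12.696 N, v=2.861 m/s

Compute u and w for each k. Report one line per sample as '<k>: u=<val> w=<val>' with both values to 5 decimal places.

k=0: b·v=3.34×1.49=4.97660; √(2b)=2.58457; u=(4.97660+10.409)/2.58457=5.95287, w=(4.97660−10.409)/2.58457=-2.10186
k=1: b·v=3.34×2.861=9.55574; √(2b)=2.58457; u=(9.55574+12.696)/2.58457=8.60946, w=(9.55574−12.696)/2.58457=-1.21500

0: u=5.95287 w=-2.10186
1: u=8.60946 w=-1.21500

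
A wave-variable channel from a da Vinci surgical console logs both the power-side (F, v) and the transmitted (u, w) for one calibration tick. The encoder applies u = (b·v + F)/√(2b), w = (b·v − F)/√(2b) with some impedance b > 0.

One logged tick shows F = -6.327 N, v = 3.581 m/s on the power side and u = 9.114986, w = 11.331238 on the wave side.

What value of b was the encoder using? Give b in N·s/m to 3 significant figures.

u + w = 20.446224;  u + w = √(2b)·v, so √(2b) = 20.446224/3.581 = 5.709641.
b = (√(2b))²/2 = 32.599999/2 = 16.300000.
(Check via u − w = 2F/√(2b): u − w = -2.216252, 2F/√(2b) = -2.216251.)

b = 16.3 N·s/m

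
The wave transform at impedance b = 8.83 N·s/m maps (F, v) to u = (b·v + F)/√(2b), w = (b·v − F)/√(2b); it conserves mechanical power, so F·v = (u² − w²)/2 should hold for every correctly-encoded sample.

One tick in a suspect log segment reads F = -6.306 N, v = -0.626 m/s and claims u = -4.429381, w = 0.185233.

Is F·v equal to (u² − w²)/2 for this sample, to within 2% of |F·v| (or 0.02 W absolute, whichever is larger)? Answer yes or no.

F·v = (-6.306)×(-0.626) = 3.947556 W.
(u² − w²)/2 = (19.619416 − 0.034311)/2 = 9.792552 W.
|Δ| = 5.844996;  2% of max(1, |F·v|) = 0.078951.

no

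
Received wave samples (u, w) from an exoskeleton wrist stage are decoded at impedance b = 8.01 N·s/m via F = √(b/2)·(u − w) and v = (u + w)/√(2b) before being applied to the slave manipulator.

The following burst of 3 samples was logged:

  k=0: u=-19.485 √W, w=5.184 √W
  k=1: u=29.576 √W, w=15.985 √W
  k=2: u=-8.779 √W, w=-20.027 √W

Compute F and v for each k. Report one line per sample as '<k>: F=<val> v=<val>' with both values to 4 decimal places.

0: F=-49.3688 v=-3.5730
1: F=27.1990 v=11.3831
2: F=22.5101 v=-7.1970

k=0: u−w=-24.6690, u+w=-14.3010; √(b/2)=2.0012, √(2b)=4.0025; F=2.0012×(-24.669)=-49.3688, v=-14.3010/4.0025=-3.5730
k=1: u−w=13.5910, u+w=45.5610; √(b/2)=2.0012, √(2b)=4.0025; F=2.0012×13.591=27.1990, v=45.5610/4.0025=11.3831
k=2: u−w=11.2480, u+w=-28.8060; √(b/2)=2.0012, √(2b)=4.0025; F=2.0012×11.248=22.5101, v=-28.8060/4.0025=-7.1970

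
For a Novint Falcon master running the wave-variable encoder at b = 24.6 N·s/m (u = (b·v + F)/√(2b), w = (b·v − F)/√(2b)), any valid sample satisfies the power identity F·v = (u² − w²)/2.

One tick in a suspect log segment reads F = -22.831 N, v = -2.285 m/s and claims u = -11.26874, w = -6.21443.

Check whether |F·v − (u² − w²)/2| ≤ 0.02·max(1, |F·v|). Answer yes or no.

no

F·v = (-22.831)×(-2.285) = 52.1688 W.
(u² − w²)/2 = (126.9845 − 38.6191)/2 = 44.1827 W.
|Δ| = 7.9862;  2% of max(1, |F·v|) = 1.0434.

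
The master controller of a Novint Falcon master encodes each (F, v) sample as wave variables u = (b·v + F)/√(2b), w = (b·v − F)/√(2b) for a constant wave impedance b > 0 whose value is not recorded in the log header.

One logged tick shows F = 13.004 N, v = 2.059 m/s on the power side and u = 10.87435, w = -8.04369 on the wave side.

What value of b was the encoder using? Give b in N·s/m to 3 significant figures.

u + w = 2.8307;  u + w = √(2b)·v, so √(2b) = 2.8307/2.059 = 1.3748.
b = (√(2b))²/2 = 1.8900/2 = 0.9450.
(Check via u − w = 2F/√(2b): u − w = 18.9180, 2F/√(2b) = 18.9180.)

b = 0.945 N·s/m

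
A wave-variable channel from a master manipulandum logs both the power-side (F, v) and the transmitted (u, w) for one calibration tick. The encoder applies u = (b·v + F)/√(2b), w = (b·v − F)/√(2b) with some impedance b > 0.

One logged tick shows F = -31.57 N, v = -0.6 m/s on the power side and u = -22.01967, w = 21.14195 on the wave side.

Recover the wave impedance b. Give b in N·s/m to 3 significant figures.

u + w = -0.8777;  u + w = √(2b)·v, so √(2b) = -0.8777/(-0.6) = 1.4629.
b = (√(2b))²/2 = 2.1400/2 = 1.0700.
(Check via u − w = 2F/√(2b): u − w = -43.1616, 2F/√(2b) = -43.1618.)

b = 1.07 N·s/m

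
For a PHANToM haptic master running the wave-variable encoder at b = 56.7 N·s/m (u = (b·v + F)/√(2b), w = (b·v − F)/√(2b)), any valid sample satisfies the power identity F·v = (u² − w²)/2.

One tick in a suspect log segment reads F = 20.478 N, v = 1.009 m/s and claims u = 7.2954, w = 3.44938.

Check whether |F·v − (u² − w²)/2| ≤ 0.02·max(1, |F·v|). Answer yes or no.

F·v = 20.478×1.009 = 20.6623 W.
(u² − w²)/2 = (53.2229 − 11.8982)/2 = 20.6623 W.
|Δ| = 0.0000;  2% of max(1, |F·v|) = 0.4132.

yes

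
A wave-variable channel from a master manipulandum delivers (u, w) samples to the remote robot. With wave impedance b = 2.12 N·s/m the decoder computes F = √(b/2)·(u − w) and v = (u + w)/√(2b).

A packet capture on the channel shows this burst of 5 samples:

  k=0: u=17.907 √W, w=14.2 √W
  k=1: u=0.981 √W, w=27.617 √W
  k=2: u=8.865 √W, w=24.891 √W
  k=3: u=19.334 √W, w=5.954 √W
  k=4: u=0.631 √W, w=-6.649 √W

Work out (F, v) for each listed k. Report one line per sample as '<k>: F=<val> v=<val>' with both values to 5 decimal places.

k=0: u−w=3.70700, u+w=32.10700; √(b/2)=1.02956, √(2b)=2.05913; F=1.02956×3.707=3.81659, v=32.10700/2.05913=15.59254
k=1: u−w=-26.63600, u+w=28.59800; √(b/2)=1.02956, √(2b)=2.05913; F=1.02956×(-26.636)=-27.42344, v=28.59800/2.05913=13.88842
k=2: u−w=-16.02600, u+w=33.75600; √(b/2)=1.02956, √(2b)=2.05913; F=1.02956×(-16.026)=-16.49978, v=33.75600/2.05913=16.39336
k=3: u−w=13.38000, u+w=25.28800; √(b/2)=1.02956, √(2b)=2.05913; F=1.02956×13.38=13.77555, v=25.28800/2.05913=12.28094
k=4: u−w=7.28000, u+w=-6.01800; √(b/2)=1.02956, √(2b)=2.05913; F=1.02956×7.28=7.49522, v=-6.01800/2.05913=-2.92260

0: F=3.81659 v=15.59254
1: F=-27.42344 v=13.88842
2: F=-16.49978 v=16.39336
3: F=13.77555 v=12.28094
4: F=7.49522 v=-2.92260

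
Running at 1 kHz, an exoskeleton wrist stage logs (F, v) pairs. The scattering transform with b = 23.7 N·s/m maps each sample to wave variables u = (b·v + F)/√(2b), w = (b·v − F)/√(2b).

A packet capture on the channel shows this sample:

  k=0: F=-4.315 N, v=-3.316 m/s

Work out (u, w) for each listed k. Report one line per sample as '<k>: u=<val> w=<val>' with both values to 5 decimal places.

k=0: b·v=23.7×(-3.316)=-78.58920; √(2b)=6.88477; u=(-78.58920+(-4.315))/6.88477=-12.04169, w=(-78.58920−(-4.315))/6.88477=-10.78820

0: u=-12.04169 w=-10.78820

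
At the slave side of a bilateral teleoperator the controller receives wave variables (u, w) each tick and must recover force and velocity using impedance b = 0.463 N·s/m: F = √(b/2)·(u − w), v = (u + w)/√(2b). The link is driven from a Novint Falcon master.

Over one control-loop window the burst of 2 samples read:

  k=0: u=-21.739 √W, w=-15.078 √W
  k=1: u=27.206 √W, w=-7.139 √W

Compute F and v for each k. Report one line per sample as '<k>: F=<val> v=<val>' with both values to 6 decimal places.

k=0: u−w=-6.661000, u+w=-36.817000; √(b/2)=0.481144, √(2b)=0.962289; F=0.481144×(-6.661)=-3.204903, v=-36.817000/0.962289=-38.259818
k=1: u−w=34.345000, u+w=20.067000; √(b/2)=0.481144, √(2b)=0.962289; F=0.481144×34.345=16.524907, v=20.067000/0.962289=20.853404

0: F=-3.204903 v=-38.259818
1: F=16.524907 v=20.853404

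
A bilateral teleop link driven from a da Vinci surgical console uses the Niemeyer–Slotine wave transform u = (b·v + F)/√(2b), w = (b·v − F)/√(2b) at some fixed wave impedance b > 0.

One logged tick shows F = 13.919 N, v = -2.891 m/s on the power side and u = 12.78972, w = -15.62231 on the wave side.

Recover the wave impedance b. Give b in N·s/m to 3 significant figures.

b = 0.48 N·s/m

u + w = -2.8326;  u + w = √(2b)·v, so √(2b) = -2.8326/(-2.891) = 0.9798.
b = (√(2b))²/2 = 0.9600/2 = 0.4800.
(Check via u − w = 2F/√(2b): u − w = 28.4120, 2F/√(2b) = 28.4120.)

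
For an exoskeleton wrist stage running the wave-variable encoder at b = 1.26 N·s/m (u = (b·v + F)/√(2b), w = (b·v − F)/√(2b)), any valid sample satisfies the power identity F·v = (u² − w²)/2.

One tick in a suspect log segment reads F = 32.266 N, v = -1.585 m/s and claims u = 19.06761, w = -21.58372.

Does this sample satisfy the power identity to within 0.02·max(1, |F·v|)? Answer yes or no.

yes

F·v = 32.266×(-1.585) = -51.1416 W.
(u² − w²)/2 = (363.5738 − 465.8570)/2 = -51.1416 W.
|Δ| = 0.0000;  2% of max(1, |F·v|) = 1.0228.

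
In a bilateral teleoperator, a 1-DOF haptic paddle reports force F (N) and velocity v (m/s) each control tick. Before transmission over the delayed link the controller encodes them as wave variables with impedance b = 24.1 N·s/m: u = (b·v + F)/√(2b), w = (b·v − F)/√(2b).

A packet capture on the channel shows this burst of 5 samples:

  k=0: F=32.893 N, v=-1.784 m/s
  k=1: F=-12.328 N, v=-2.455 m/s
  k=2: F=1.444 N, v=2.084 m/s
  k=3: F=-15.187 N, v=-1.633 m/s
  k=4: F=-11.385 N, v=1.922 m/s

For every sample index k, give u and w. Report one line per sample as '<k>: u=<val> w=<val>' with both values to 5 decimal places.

k=0: b·v=24.1×(-1.784)=-42.99440; √(2b)=6.94262; u=(-42.99440+32.893)/6.94262=-1.45498, w=(-42.99440−32.893)/6.94262=-10.93065
k=1: b·v=24.1×(-2.455)=-59.16550; √(2b)=6.94262; u=(-59.16550+(-12.328))/6.94262=-10.29777, w=(-59.16550−(-12.328))/6.94262=-6.74637
k=2: b·v=24.1×2.084=50.22440; √(2b)=6.94262; u=(50.22440+1.444)/6.94262=7.44220, w=(50.22440−1.444)/6.94262=7.02622
k=3: b·v=24.1×(-1.633)=-39.35530; √(2b)=6.94262; u=(-39.35530+(-15.187))/6.94262=-7.85615, w=(-39.35530−(-15.187))/6.94262=-3.48115
k=4: b·v=24.1×1.922=46.32020; √(2b)=6.94262; u=(46.32020+(-11.385))/6.94262=5.03199, w=(46.32020−(-11.385))/6.94262=8.31173

0: u=-1.45498 w=-10.93065
1: u=-10.29777 w=-6.74637
2: u=7.44220 w=7.02622
3: u=-7.85615 w=-3.48115
4: u=5.03199 w=8.31173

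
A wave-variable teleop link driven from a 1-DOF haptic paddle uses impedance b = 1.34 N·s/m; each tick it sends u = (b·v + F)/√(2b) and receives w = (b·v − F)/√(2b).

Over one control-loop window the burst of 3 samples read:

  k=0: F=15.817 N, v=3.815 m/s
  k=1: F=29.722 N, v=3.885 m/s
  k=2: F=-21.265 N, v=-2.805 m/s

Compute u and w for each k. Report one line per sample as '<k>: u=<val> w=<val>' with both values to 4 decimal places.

k=0: b·v=1.34×3.815=5.1121; √(2b)=1.6371; u=(5.1121+15.817)/1.6371=12.7845, w=(5.1121−15.817)/1.6371=-6.5391
k=1: b·v=1.34×3.885=5.2059; √(2b)=1.6371; u=(5.2059+29.722)/1.6371=21.3356, w=(5.2059−29.722)/1.6371=-14.9756
k=2: b·v=1.34×(-2.805)=-3.7587; √(2b)=1.6371; u=(-3.7587+(-21.265))/1.6371=-15.2857, w=(-3.7587−(-21.265))/1.6371=10.6937

0: u=12.7845 w=-6.5391
1: u=21.3356 w=-14.9756
2: u=-15.2857 w=10.6937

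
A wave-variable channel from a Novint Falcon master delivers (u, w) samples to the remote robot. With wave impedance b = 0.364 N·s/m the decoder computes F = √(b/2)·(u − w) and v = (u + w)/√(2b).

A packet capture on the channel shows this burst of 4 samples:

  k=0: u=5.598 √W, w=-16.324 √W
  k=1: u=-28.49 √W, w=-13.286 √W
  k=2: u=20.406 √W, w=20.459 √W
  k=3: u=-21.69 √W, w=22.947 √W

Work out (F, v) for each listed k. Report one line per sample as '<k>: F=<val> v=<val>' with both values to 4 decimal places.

k=0: u−w=21.9220, u+w=-10.7260; √(b/2)=0.4266, √(2b)=0.8532; F=0.4266×21.922=9.3522, v=-10.7260/0.8532=-12.5711
k=1: u−w=-15.2040, u+w=-41.7760; √(b/2)=0.4266, √(2b)=0.8532; F=0.4266×(-15.204)=-6.4862, v=-41.7760/0.8532=-48.9622
k=2: u−w=-0.0530, u+w=40.8650; √(b/2)=0.4266, √(2b)=0.8532; F=0.4266×(-0.053)=-0.0226, v=40.8650/0.8532=47.8945
k=3: u−w=-44.6370, u+w=1.2570; √(b/2)=0.4266, √(2b)=0.8532; F=0.4266×(-44.637)=-19.0428, v=1.2570/0.8532=1.4732

0: F=9.3522 v=-12.5711
1: F=-6.4862 v=-48.9622
2: F=-0.0226 v=47.8945
3: F=-19.0428 v=1.4732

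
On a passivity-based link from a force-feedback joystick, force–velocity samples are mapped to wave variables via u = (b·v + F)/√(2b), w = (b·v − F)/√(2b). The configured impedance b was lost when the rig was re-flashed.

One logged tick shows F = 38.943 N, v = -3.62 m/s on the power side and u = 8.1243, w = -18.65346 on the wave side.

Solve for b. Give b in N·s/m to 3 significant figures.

u + w = -10.52916;  u + w = √(2b)·v, so √(2b) = -10.52916/(-3.62) = 2.90861.
b = (√(2b))²/2 = 8.46000/2 = 4.23000.
(Check via u − w = 2F/√(2b): u − w = 26.77776, 2F/√(2b) = 26.77776.)

b = 4.23 N·s/m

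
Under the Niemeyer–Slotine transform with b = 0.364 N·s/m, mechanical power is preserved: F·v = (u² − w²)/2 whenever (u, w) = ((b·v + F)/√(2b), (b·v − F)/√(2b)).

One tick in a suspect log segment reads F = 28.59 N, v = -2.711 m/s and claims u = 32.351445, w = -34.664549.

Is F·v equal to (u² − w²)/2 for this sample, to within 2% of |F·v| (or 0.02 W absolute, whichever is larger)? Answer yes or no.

yes

F·v = 28.59×(-2.711) = -77.507490 W.
(u² − w²)/2 = (1046.615994 − 1201.630957)/2 = -77.507482 W.
|Δ| = 0.000008;  2% of max(1, |F·v|) = 1.550150.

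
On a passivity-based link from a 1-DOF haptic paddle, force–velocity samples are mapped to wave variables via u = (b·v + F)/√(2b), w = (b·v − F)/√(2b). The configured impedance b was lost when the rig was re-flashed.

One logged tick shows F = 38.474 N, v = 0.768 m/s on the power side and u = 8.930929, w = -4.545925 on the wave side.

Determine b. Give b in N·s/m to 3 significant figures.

b = 16.3 N·s/m

u + w = 4.385004;  u + w = √(2b)·v, so √(2b) = 4.385004/0.768 = 5.709641.
b = (√(2b))²/2 = 32.599996/2 = 16.299998.
(Check via u − w = 2F/√(2b): u − w = 13.476854, 2F/√(2b) = 13.476855.)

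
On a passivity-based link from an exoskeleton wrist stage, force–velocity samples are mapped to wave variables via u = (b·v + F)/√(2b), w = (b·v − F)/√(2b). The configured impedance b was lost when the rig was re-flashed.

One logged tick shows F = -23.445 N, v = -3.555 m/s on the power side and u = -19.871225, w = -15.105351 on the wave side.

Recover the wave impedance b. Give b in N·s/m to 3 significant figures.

b = 48.4 N·s/m

u + w = -34.976576;  u + w = √(2b)·v, so √(2b) = -34.976576/(-3.555) = 9.838699.
b = (√(2b))²/2 = 96.800004/2 = 48.400002.
(Check via u − w = 2F/√(2b): u − w = -4.765874, 2F/√(2b) = -4.765874.)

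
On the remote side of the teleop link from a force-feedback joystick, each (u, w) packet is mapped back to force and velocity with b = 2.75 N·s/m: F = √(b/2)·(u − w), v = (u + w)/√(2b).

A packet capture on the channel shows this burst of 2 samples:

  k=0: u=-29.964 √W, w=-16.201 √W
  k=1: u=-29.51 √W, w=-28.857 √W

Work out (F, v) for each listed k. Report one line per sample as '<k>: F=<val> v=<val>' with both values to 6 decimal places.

k=0: u−w=-13.763000, u+w=-46.165000; √(b/2)=1.172604, √(2b)=2.345208; F=1.172604×(-13.763)=-16.138548, v=-46.165000/2.345208=-19.684822
k=1: u−w=-0.653000, u+w=-58.367000; √(b/2)=1.172604, √(2b)=2.345208; F=1.172604×(-0.653)=-0.765710, v=-58.367000/2.345208=-24.887772

0: F=-16.138548 v=-19.684822
1: F=-0.765710 v=-24.887772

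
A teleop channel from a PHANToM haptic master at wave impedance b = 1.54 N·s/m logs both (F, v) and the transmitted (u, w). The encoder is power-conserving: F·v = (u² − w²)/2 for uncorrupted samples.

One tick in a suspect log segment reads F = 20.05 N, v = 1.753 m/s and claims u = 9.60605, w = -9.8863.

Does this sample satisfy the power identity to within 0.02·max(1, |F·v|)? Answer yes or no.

no

F·v = 20.05×1.753 = 35.1476 W.
(u² − w²)/2 = (92.2762 − 97.7389)/2 = -2.7314 W.
|Δ| = 37.8790;  2% of max(1, |F·v|) = 0.7030.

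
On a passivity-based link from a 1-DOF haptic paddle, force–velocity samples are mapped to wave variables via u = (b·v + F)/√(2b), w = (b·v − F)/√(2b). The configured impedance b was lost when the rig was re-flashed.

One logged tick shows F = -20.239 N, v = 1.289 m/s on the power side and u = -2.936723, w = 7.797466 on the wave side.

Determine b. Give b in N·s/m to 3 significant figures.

u + w = 4.860743;  u + w = √(2b)·v, so √(2b) = 4.860743/1.289 = 3.770941.
b = (√(2b))²/2 = 14.219996/2 = 7.109998.
(Check via u − w = 2F/√(2b): u − w = -10.734189, 2F/√(2b) = -10.734191.)

b = 7.11 N·s/m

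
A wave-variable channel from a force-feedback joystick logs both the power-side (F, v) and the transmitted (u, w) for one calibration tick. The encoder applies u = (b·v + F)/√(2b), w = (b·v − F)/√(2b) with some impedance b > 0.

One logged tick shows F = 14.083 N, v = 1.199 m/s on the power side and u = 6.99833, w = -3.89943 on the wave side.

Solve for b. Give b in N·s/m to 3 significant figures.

u + w = 3.0989;  u + w = √(2b)·v, so √(2b) = 3.0989/1.199 = 2.5846.
b = (√(2b))²/2 = 6.6800/2 = 3.3400.
(Check via u − w = 2F/√(2b): u − w = 10.8978, 2F/√(2b) = 10.8977.)

b = 3.34 N·s/m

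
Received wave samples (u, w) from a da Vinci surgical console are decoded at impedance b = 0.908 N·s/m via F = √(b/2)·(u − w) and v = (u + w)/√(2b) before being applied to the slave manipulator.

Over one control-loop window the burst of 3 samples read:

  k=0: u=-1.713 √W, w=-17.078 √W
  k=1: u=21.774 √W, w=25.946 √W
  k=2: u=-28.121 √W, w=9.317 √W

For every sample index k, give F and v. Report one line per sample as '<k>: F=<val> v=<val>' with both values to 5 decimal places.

k=0: u−w=15.36500, u+w=-18.79100; √(b/2)=0.67380, √(2b)=1.34759; F=0.67380×15.365=10.35286, v=-18.79100/1.34759=-13.94415
k=1: u−w=-4.17200, u+w=47.72000; √(b/2)=0.67380, √(2b)=1.34759; F=0.67380×(-4.172)=-2.81107, v=47.72000/1.34759=35.41135
k=2: u−w=-37.43800, u+w=-18.80400; √(b/2)=0.67380, √(2b)=1.34759; F=0.67380×(-37.438)=-25.22555, v=-18.80400/1.34759=-13.95379

0: F=10.35286 v=-13.94415
1: F=-2.81107 v=35.41135
2: F=-25.22555 v=-13.95379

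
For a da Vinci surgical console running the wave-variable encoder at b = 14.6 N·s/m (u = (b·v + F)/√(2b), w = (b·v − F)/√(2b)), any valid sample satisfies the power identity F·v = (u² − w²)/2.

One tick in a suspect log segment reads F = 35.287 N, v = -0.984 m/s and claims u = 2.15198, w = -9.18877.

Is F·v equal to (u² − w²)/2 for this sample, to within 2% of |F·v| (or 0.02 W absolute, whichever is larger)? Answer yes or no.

no

F·v = 35.287×(-0.984) = -34.72241 W.
(u² − w²)/2 = (4.63102 − 84.43349)/2 = -39.90124 W.
|Δ| = 5.17883;  2% of max(1, |F·v|) = 0.69445.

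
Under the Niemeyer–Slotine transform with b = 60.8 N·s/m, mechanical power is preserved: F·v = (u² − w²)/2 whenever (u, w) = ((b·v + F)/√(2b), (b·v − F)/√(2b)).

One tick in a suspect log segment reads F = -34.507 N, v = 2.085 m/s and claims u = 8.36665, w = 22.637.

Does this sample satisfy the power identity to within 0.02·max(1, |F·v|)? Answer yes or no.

F·v = (-34.507)×2.085 = -71.94709 W.
(u² − w²)/2 = (70.00083 − 512.43377)/2 = -221.21647 W.
|Δ| = 149.26937;  2% of max(1, |F·v|) = 1.43894.

no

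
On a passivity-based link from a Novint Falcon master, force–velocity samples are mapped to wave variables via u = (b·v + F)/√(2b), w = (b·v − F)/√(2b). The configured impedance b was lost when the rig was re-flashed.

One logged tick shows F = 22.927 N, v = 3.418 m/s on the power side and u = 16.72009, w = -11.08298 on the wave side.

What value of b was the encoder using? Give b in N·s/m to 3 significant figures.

u + w = 5.6371;  u + w = √(2b)·v, so √(2b) = 5.6371/3.418 = 1.6492.
b = (√(2b))²/2 = 2.7200/2 = 1.3600.
(Check via u − w = 2F/√(2b): u − w = 27.8031, 2F/√(2b) = 27.8031.)

b = 1.36 N·s/m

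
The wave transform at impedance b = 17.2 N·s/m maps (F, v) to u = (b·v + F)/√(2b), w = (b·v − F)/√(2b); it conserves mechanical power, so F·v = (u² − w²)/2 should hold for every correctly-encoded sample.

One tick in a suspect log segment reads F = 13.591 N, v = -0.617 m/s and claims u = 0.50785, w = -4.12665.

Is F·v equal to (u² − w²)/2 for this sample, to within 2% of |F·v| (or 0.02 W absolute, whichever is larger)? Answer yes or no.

F·v = 13.591×(-0.617) = -8.3856 W.
(u² − w²)/2 = (0.2579 − 17.0292)/2 = -8.3857 W.
|Δ| = 0.0000;  2% of max(1, |F·v|) = 0.1677.

yes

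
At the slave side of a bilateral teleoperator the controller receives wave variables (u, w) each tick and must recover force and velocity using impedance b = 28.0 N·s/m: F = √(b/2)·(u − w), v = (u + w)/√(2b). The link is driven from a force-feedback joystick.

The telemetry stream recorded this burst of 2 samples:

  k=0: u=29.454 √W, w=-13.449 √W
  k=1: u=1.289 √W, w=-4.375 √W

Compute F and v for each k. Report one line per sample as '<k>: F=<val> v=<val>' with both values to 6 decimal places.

0: F=160.528327 v=2.138758
1: F=21.192747 v=-0.412384

k=0: u−w=42.903000, u+w=16.005000; √(b/2)=3.741657, √(2b)=7.483315; F=3.741657×42.903=160.528327, v=16.005000/7.483315=2.138758
k=1: u−w=5.664000, u+w=-3.086000; √(b/2)=3.741657, √(2b)=7.483315; F=3.741657×5.664=21.192747, v=-3.086000/7.483315=-0.412384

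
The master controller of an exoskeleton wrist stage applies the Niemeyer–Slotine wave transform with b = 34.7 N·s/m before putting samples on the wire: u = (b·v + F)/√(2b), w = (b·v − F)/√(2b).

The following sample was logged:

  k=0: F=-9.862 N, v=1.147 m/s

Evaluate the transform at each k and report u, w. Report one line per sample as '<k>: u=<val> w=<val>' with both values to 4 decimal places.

k=0: b·v=34.7×1.147=39.8009; √(2b)=8.3307; u=(39.8009+(-9.862))/8.3307=3.5938, w=(39.8009−(-9.862))/8.3307=5.9615

0: u=3.5938 w=5.9615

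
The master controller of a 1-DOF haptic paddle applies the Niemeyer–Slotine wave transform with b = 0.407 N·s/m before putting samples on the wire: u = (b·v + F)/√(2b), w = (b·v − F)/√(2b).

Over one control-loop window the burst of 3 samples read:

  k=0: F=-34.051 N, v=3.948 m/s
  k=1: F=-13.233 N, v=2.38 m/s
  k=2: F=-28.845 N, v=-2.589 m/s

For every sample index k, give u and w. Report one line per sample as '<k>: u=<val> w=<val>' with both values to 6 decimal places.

0: u=-35.960389 w=39.522352
1: u=-13.593522 w=15.740804
2: u=-33.139079 w=30.803233

k=0: b·v=0.407×3.948=1.606836; √(2b)=0.902219; u=(1.606836+(-34.051))/0.902219=-35.960389, w=(1.606836−(-34.051))/0.902219=39.522352
k=1: b·v=0.407×2.38=0.968660; √(2b)=0.902219; u=(0.968660+(-13.233))/0.902219=-13.593522, w=(0.968660−(-13.233))/0.902219=15.740804
k=2: b·v=0.407×(-2.589)=-1.053723; √(2b)=0.902219; u=(-1.053723+(-28.845))/0.902219=-33.139079, w=(-1.053723−(-28.845))/0.902219=30.803233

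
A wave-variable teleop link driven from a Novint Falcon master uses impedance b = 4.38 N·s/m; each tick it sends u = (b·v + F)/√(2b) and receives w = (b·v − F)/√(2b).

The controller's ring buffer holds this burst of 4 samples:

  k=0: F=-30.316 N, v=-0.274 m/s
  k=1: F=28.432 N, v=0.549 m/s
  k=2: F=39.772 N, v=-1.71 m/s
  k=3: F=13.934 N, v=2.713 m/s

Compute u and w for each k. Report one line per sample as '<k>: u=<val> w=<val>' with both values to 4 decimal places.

0: u=-10.6483 w=9.8373
1: u=10.4187 w=-8.7938
2: u=10.9071 w=-15.9683
3: u=8.7227 w=-0.6930

k=0: b·v=4.38×(-0.274)=-1.2001; √(2b)=2.9597; u=(-1.2001+(-30.316))/2.9597=-10.6483, w=(-1.2001−(-30.316))/2.9597=9.8373
k=1: b·v=4.38×0.549=2.4046; √(2b)=2.9597; u=(2.4046+28.432)/2.9597=10.4187, w=(2.4046−28.432)/2.9597=-8.7938
k=2: b·v=4.38×(-1.71)=-7.4898; √(2b)=2.9597; u=(-7.4898+39.772)/2.9597=10.9071, w=(-7.4898−39.772)/2.9597=-15.9683
k=3: b·v=4.38×2.713=11.8829; √(2b)=2.9597; u=(11.8829+13.934)/2.9597=8.7227, w=(11.8829−13.934)/2.9597=-0.6930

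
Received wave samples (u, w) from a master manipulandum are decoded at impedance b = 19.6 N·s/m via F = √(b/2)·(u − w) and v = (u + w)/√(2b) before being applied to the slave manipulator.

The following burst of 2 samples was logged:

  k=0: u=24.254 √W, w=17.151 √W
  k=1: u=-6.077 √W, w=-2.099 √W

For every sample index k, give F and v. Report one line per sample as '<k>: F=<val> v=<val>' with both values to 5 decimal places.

k=0: u−w=7.10300, u+w=41.40500; √(b/2)=3.13050, √(2b)=6.26099; F=3.13050×7.103=22.23591, v=41.40500/6.26099=6.61317
k=1: u−w=-3.97800, u+w=-8.17600; √(b/2)=3.13050, √(2b)=6.26099; F=3.13050×(-3.978)=-12.45311, v=-8.17600/6.26099=-1.30586

0: F=22.23591 v=6.61317
1: F=-12.45311 v=-1.30586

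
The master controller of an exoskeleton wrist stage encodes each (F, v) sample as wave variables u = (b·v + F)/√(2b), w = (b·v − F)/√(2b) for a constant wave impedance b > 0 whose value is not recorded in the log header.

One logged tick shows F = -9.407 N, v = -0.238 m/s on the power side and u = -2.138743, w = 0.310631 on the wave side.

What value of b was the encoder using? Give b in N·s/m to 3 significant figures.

b = 29.5 N·s/m

u + w = -1.828112;  u + w = √(2b)·v, so √(2b) = -1.828112/(-0.238) = 7.681143.
b = (√(2b))²/2 = 58.999956/2 = 29.499978.
(Check via u − w = 2F/√(2b): u − w = -2.449374, 2F/√(2b) = -2.449375.)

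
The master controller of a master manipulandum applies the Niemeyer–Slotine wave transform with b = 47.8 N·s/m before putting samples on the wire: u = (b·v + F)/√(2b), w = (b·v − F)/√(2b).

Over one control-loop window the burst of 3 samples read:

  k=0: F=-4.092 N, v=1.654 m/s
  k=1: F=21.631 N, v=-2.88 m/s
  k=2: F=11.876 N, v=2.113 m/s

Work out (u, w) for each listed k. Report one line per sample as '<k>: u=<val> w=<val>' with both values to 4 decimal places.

k=0: b·v=47.8×1.654=79.0612; √(2b)=9.7775; u=(79.0612+(-4.092))/9.7775=7.6675, w=(79.0612−(-4.092))/9.7775=8.5045
k=1: b·v=47.8×(-2.88)=-137.6640; √(2b)=9.7775; u=(-137.6640+21.631)/9.7775=-11.8673, w=(-137.6640−21.631)/9.7775=-16.2920
k=2: b·v=47.8×2.113=101.0014; √(2b)=9.7775; u=(101.0014+11.876)/9.7775=11.5446, w=(101.0014−11.876)/9.7775=9.1153

0: u=7.6675 w=8.5045
1: u=-11.8673 w=-16.2920
2: u=11.5446 w=9.1153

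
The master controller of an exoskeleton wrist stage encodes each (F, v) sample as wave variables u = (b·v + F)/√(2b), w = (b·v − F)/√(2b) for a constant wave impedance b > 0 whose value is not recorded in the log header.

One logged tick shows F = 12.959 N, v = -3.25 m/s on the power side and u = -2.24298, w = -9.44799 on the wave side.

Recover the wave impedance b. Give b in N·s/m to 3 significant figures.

b = 6.47 N·s/m

u + w = -11.6910;  u + w = √(2b)·v, so √(2b) = -11.6910/(-3.25) = 3.5972.
b = (√(2b))²/2 = 12.9400/2 = 6.4700.
(Check via u − w = 2F/√(2b): u − w = 7.2050, 2F/√(2b) = 7.2050.)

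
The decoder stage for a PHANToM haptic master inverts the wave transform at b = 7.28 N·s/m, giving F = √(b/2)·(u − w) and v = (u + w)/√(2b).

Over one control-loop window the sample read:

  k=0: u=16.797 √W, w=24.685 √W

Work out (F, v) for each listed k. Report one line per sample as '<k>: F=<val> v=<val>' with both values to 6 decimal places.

k=0: u−w=-7.888000, u+w=41.482000; √(b/2)=1.907878, √(2b)=3.815757; F=1.907878×(-7.888)=-15.049345, v=41.482000/3.815757=10.871238

0: F=-15.049345 v=10.871238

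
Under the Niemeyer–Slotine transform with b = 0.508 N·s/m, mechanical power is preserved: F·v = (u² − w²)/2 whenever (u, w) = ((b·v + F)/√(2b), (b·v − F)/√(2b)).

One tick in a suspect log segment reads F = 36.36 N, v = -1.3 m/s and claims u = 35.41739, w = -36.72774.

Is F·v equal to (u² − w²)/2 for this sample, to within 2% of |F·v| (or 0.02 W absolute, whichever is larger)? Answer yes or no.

F·v = 36.36×(-1.3) = -47.26800 W.
(u² − w²)/2 = (1254.39151 − 1348.92689)/2 = -47.26769 W.
|Δ| = 0.00031;  2% of max(1, |F·v|) = 0.94536.

yes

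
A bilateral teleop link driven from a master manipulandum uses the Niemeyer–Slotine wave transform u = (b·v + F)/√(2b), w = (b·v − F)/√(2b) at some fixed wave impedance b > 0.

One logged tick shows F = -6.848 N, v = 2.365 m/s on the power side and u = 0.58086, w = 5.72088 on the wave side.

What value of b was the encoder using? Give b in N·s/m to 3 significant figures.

b = 3.55 N·s/m

u + w = 6.30174;  u + w = √(2b)·v, so √(2b) = 6.30174/2.365 = 2.66458.
b = (√(2b))²/2 = 7.10001/2 = 3.55000.
(Check via u − w = 2F/√(2b): u − w = -5.14002, 2F/√(2b) = -5.14002.)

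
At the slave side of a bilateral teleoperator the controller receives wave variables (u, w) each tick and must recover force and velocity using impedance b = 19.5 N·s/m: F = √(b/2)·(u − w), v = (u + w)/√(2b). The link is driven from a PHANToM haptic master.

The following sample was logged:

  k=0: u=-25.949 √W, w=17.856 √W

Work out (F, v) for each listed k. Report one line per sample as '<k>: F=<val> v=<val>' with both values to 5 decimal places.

k=0: u−w=-43.80500, u+w=-8.09300; √(b/2)=3.12250, √(2b)=6.24500; F=3.12250×(-43.805)=-136.78107, v=-8.09300/6.24500=-1.29592

0: F=-136.78107 v=-1.29592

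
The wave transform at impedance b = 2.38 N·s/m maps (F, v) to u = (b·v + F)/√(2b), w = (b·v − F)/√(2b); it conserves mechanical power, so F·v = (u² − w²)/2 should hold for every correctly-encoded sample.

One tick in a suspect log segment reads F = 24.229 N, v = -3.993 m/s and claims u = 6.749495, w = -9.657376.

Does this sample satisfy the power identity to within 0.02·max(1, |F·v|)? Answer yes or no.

no

F·v = 24.229×(-3.993) = -96.746397 W.
(u² − w²)/2 = (45.555683 − 93.264911)/2 = -23.854614 W.
|Δ| = 72.891783;  2% of max(1, |F·v|) = 1.934928.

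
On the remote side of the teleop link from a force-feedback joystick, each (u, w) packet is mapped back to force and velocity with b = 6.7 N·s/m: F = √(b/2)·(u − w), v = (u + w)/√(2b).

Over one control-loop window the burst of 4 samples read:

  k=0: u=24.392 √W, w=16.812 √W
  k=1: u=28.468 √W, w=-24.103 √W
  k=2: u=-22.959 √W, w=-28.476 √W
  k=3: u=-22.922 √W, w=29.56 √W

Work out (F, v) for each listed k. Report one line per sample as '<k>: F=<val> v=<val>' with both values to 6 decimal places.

0: F=13.873678 v=11.256075
1: F=96.220729 v=1.192427
2: F=10.097768 v=-14.050971
3: F=-96.057832 v=1.813363

k=0: u−w=7.580000, u+w=41.204000; √(b/2)=1.830301, √(2b)=3.660601; F=1.830301×7.58=13.873678, v=41.204000/3.660601=11.256075
k=1: u−w=52.571000, u+w=4.365000; √(b/2)=1.830301, √(2b)=3.660601; F=1.830301×52.571=96.220729, v=4.365000/3.660601=1.192427
k=2: u−w=5.517000, u+w=-51.435000; √(b/2)=1.830301, √(2b)=3.660601; F=1.830301×5.517=10.097768, v=-51.435000/3.660601=-14.050971
k=3: u−w=-52.482000, u+w=6.638000; √(b/2)=1.830301, √(2b)=3.660601; F=1.830301×(-52.482)=-96.057832, v=6.638000/3.660601=1.813363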